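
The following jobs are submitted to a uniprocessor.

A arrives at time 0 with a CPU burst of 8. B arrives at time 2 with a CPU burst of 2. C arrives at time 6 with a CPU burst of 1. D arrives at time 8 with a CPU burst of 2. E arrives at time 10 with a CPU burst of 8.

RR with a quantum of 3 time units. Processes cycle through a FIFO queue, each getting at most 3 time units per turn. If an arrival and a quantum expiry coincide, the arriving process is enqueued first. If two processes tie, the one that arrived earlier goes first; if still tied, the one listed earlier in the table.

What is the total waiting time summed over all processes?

12

Timeline: | A 0-3 | B 3-5 | A 5-8 | C 8-9 | D 9-11 | A 11-13 | E 13-21 |
Completion: A=13  B=5  C=9  D=11  E=21
Turnaround (C−A): A=13  B=3  C=3  D=3  E=11
Waiting = turnaround − burst: A=5, B=1, C=2, D=1, E=3
Total waiting = 5 + 1 + 2 + 1 + 3 = 12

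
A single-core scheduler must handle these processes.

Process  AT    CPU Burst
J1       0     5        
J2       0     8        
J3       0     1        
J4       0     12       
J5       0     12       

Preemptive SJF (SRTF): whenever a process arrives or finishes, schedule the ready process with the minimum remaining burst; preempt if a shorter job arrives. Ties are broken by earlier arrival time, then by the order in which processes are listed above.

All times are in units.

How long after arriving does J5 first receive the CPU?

26

Gantt: | J3 0-1 | J1 1-6 | J2 6-14 | J4 14-26 | J5 26-38 |
Completion: J1=6  J2=14  J3=1  J4=26  J5=38
Turnaround (C−A): J1=6  J2=14  J3=1  J4=26  J5=38
Response(J5) = first start − arrival = 26 − 0 = 26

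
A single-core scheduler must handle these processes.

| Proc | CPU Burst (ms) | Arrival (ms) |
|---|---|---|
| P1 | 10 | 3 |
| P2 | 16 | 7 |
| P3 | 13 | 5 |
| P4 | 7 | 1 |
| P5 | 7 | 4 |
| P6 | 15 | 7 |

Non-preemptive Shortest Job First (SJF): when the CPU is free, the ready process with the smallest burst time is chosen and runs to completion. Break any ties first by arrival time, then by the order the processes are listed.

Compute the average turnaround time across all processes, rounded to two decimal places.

30.17

Timeline: | idle 0-1 | P4 1-8 | P5 8-15 | P1 15-25 | P3 25-38 | P6 38-53 | P2 53-69 |
Completion: P1=25  P2=69  P3=38  P4=8  P5=15  P6=53
Turnaround (C−A): P1=22  P2=62  P3=33  P4=7  P5=11  P6=46
Turnaround times: P1=22, P2=62, P3=33, P4=7, P5=11, P6=46
Average turnaround = (22+62+33+7+11+46) / 6 = 181/6 = 30.17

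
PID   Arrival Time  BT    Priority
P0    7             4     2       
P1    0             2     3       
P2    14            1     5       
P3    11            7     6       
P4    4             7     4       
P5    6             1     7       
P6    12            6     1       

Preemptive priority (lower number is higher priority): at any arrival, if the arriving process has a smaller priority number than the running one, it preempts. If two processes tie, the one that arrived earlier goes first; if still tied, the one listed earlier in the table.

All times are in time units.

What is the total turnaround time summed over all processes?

79

Schedule: | P1 0-2 | idle 2-4 | P4 4-7 | P0 7-11 | P4 11-12 | P6 12-18 | P4 18-21 | P2 21-22 | P3 22-29 | P5 29-30 |
Completion: P0=11  P1=2  P2=22  P3=29  P4=21  P5=30  P6=18
Turnaround = completion − arrival: P0=4, P1=2, P2=8, P3=18, P4=17, P5=24, P6=6
Total turnaround = 4 + 2 + 8 + 18 + 17 + 24 + 6 = 79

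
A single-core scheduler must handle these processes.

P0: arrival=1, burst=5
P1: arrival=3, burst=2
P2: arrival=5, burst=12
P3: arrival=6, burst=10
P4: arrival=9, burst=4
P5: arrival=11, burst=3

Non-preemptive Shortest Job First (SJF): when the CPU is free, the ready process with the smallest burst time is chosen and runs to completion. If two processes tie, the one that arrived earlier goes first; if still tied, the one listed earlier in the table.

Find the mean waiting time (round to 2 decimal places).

Timeline: | idle 0-1 | P0 1-6 | P1 6-8 | P3 8-18 | P5 18-21 | P4 21-25 | P2 25-37 |
Completion: P0=6  P1=8  P2=37  P3=18  P4=25  P5=21
Turnaround (C−A): P0=5  P1=5  P2=32  P3=12  P4=16  P5=10
Waiting times: P0=0, P1=3, P2=20, P3=2, P4=12, P5=7
Average waiting = (0+3+20+2+12+7) / 6 = 44/6 = 7.33

7.33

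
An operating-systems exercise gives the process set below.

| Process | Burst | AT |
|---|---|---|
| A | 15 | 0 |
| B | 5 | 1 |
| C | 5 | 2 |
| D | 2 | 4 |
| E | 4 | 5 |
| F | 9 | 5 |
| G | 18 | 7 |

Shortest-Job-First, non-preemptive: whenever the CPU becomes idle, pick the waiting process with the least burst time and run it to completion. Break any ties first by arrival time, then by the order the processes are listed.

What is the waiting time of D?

Timeline: | A 0-15 | D 15-17 | E 17-21 | B 21-26 | C 26-31 | F 31-40 | G 40-58 |
Completion: A=15  B=26  C=31  D=17  E=21  F=40  G=58
Waiting(D) = turnaround − burst = 13 − 2 = 11

11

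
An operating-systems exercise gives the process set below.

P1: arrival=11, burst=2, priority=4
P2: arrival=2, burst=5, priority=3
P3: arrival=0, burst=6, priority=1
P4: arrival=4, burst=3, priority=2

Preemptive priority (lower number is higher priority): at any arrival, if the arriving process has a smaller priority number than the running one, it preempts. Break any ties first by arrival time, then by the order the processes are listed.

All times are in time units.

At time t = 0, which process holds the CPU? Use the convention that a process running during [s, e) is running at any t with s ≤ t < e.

P3

Timeline: | P3 0-6 | P4 6-9 | P2 9-14 | P1 14-16 |
Completion: P1=16  P2=14  P3=6  P4=9
Turnaround (C−A): P1=5  P2=12  P3=6  P4=5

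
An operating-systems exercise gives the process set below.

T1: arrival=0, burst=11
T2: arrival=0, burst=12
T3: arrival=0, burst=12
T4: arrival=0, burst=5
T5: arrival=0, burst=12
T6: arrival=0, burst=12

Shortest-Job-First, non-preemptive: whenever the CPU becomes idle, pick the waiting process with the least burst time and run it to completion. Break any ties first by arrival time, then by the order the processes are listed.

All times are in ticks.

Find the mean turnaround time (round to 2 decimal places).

Schedule: | T4 0-5 | T1 5-16 | T2 16-28 | T3 28-40 | T5 40-52 | T6 52-64 |
Completion: T1=16  T2=28  T3=40  T4=5  T5=52  T6=64
Turnaround times: T1=16, T2=28, T3=40, T4=5, T5=52, T6=64
Average turnaround = (16+28+40+5+52+64) / 6 = 205/6 = 34.17

34.17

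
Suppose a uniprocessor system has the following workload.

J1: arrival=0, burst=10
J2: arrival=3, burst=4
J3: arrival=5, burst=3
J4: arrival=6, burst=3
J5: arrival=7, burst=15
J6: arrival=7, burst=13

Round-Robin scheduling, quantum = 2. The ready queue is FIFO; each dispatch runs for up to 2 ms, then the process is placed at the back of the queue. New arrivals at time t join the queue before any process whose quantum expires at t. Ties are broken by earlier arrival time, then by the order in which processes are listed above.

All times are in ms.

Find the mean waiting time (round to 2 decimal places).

Schedule: | J1 0-4 | J2 4-6 | J1 6-8 | J3 8-10 | J4 10-12 | J2 12-14 | J5 14-16 | J6 16-18 | J1 18-20 | J3 20-21 | J4 21-22 | J5 22-24 | J6 24-26 | J1 26-28 | J5 28-30 | J6 30-32 | J5 32-34 | J6 34-36 | J5 36-38 | J6 38-40 | J5 40-42 | J6 42-44 | J5 44-46 | J6 46-47 | J5 47-48 |
Completion: J1=28  J2=14  J3=21  J4=22  J5=48  J6=47
Waiting times: J1=18, J2=7, J3=13, J4=13, J5=26, J6=27
Average waiting = (18+7+13+13+26+27) / 6 = 104/6 = 17.33

17.33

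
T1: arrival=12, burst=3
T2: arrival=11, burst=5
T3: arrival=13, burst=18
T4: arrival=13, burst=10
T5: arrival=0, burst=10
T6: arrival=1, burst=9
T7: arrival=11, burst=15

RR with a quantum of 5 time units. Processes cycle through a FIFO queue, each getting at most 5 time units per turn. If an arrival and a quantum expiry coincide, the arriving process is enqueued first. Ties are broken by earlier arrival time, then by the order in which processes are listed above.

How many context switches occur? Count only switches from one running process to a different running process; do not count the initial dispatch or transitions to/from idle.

Gantt: | T5 0-5 | T6 5-10 | T5 10-15 | T6 15-19 | T2 19-24 | T7 24-29 | T1 29-32 | T3 32-37 | T4 37-42 | T7 42-47 | T3 47-52 | T4 52-57 | T7 57-62 | T3 62-70 |
Completion: T1=32  T2=24  T3=70  T4=57  T5=15  T6=19  T7=62

13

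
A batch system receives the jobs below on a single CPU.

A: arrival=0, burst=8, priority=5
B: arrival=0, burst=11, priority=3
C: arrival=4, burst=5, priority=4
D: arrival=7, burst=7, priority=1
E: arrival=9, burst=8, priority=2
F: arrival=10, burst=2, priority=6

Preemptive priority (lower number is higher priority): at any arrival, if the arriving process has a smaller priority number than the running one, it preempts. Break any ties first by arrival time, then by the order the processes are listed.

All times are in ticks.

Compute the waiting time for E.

Gantt: | B 0-7 | D 7-14 | E 14-22 | B 22-26 | C 26-31 | A 31-39 | F 39-41 |
Completion: A=39  B=26  C=31  D=14  E=22  F=41
Turnaround (C−A): A=39  B=26  C=27  D=7  E=13  F=31
Waiting(E) = turnaround − burst = 13 − 8 = 5

5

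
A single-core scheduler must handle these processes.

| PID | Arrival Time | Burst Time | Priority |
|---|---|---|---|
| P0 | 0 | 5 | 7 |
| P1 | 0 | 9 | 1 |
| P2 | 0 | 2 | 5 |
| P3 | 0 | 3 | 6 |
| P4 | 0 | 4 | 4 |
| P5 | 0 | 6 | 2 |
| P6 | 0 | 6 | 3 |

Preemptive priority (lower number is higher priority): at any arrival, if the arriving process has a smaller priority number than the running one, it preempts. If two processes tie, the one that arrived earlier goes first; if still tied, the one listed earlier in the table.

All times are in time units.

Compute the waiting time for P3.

27

Timeline: | P1 0-9 | P5 9-15 | P6 15-21 | P4 21-25 | P2 25-27 | P3 27-30 | P0 30-35 |
Completion: P0=35  P1=9  P2=27  P3=30  P4=25  P5=15  P6=21
Waiting(P3) = turnaround − burst = 30 − 3 = 27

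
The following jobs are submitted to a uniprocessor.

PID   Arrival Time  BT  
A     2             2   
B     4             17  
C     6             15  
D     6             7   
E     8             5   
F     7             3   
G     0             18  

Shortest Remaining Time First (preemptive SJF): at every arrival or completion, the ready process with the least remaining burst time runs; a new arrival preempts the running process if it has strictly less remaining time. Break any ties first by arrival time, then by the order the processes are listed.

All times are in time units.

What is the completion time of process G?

Timeline: | G 0-2 | A 2-4 | G 4-6 | D 6-7 | F 7-10 | E 10-15 | D 15-21 | G 21-35 | C 35-50 | B 50-67 |
Completion: A=4  B=67  C=50  D=21  E=15  F=10  G=35

35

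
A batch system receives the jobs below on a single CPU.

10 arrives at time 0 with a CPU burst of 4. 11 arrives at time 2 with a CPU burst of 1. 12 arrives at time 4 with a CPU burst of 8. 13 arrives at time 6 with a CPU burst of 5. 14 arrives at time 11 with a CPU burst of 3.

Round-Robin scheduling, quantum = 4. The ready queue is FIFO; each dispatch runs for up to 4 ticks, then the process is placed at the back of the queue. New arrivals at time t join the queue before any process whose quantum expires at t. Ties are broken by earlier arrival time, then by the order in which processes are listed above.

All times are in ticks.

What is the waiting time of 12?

5

Timeline: | 10 0-4 | 11 4-5 | 12 5-9 | 13 9-13 | 12 13-17 | 14 17-20 | 13 20-21 |
Completion: 10=4  11=5  12=17  13=21  14=20
Turnaround (C−A): 10=4  11=3  12=13  13=15  14=9
Waiting(12) = turnaround − burst = 13 − 8 = 5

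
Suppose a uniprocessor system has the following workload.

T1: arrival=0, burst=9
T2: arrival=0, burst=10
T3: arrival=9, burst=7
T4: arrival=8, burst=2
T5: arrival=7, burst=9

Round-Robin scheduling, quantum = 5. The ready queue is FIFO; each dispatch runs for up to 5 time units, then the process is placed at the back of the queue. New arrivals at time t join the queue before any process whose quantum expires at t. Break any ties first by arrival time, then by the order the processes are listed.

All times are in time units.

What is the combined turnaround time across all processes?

114

Gantt: | T1 0-5 | T2 5-10 | T1 10-14 | T5 14-19 | T4 19-21 | T3 21-26 | T2 26-31 | T5 31-35 | T3 35-37 |
Completion: T1=14  T2=31  T3=37  T4=21  T5=35
Turnaround (C−A): T1=14  T2=31  T3=28  T4=13  T5=28
Turnaround = completion − arrival: T1=14, T2=31, T3=28, T4=13, T5=28
Total turnaround = 14 + 31 + 28 + 13 + 28 = 114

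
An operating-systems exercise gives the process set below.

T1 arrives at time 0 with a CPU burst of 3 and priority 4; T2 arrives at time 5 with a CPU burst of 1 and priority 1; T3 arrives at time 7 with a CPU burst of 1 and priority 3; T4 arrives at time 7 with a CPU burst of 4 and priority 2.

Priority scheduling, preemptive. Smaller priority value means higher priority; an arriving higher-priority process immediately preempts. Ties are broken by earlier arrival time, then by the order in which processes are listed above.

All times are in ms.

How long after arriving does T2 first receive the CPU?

0

Schedule: | T1 0-3 | idle 3-5 | T2 5-6 | idle 6-7 | T4 7-11 | T3 11-12 |
Completion: T1=3  T2=6  T3=12  T4=11
Response(T2) = first start − arrival = 5 − 5 = 0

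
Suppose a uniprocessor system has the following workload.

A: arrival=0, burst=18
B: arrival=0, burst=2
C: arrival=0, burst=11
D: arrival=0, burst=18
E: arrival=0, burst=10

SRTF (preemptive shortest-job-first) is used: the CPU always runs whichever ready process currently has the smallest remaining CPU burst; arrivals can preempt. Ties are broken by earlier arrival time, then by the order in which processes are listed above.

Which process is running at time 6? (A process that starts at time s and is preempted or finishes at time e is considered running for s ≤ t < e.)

E

Gantt: | B 0-2 | E 2-12 | C 12-23 | A 23-41 | D 41-59 |
Completion: A=41  B=2  C=23  D=59  E=12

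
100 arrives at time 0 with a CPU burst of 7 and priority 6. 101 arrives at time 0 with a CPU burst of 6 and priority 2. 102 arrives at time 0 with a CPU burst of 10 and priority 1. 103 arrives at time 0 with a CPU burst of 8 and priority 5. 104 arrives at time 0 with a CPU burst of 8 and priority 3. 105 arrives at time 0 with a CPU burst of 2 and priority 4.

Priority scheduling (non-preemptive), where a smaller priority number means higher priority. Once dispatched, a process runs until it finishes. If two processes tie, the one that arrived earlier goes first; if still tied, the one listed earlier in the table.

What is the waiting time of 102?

Timeline: | 102 0-10 | 101 10-16 | 104 16-24 | 105 24-26 | 103 26-34 | 100 34-41 |
Completion: 100=41  101=16  102=10  103=34  104=24  105=26
Waiting(102) = turnaround − burst = 10 − 10 = 0

0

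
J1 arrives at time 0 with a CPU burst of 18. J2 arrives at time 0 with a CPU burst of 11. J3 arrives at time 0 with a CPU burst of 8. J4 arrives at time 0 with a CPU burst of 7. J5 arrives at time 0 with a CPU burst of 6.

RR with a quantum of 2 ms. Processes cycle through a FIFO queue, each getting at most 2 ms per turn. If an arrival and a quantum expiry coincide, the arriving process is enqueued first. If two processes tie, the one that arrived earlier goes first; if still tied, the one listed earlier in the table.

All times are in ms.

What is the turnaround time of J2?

Schedule: | J1 0-2 | J2 2-4 | J3 4-6 | J4 6-8 | J5 8-10 | J1 10-12 | J2 12-14 | J3 14-16 | J4 16-18 | J5 18-20 | J1 20-22 | J2 22-24 | J3 24-26 | J4 26-28 | J5 28-30 | J1 30-32 | J2 32-34 | J3 34-36 | J4 36-37 | J1 37-39 | J2 39-41 | J1 41-43 | J2 43-44 | J1 44-50 |
Completion: J1=50  J2=44  J3=36  J4=37  J5=30
Turnaround (C−A): J1=50  J2=44  J3=36  J4=37  J5=30
Turnaround(J2) = completion − arrival = 44 − 0 = 44

44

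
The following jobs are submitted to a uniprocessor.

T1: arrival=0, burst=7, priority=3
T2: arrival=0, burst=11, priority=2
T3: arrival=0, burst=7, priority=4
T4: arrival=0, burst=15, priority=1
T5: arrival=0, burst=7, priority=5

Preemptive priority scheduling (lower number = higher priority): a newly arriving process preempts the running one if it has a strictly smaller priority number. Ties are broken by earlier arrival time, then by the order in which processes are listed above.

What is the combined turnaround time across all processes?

Schedule: | T4 0-15 | T2 15-26 | T1 26-33 | T3 33-40 | T5 40-47 |
Completion: T1=33  T2=26  T3=40  T4=15  T5=47
Turnaround = completion − arrival: T1=33, T2=26, T3=40, T4=15, T5=47
Total turnaround = 33 + 26 + 40 + 15 + 47 = 161

161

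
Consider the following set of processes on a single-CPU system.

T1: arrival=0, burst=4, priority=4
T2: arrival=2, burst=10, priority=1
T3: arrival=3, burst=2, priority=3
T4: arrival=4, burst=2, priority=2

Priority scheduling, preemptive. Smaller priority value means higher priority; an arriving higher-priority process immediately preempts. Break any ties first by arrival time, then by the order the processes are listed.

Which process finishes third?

T3

Schedule: | T1 0-2 | T2 2-12 | T4 12-14 | T3 14-16 | T1 16-18 |
Completion: T1=18  T2=12  T3=16  T4=14
Finish order: T2 → T4 → T3 → T1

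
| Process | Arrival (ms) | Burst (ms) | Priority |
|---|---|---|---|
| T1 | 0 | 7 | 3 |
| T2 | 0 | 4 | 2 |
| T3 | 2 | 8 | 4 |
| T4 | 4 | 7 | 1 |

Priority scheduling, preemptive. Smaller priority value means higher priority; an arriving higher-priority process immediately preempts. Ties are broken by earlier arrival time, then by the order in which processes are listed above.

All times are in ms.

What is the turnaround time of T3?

Gantt: | T2 0-4 | T4 4-11 | T1 11-18 | T3 18-26 |
Completion: T1=18  T2=4  T3=26  T4=11
Turnaround (C−A): T1=18  T2=4  T3=24  T4=7
Turnaround(T3) = completion − arrival = 26 − 2 = 24

24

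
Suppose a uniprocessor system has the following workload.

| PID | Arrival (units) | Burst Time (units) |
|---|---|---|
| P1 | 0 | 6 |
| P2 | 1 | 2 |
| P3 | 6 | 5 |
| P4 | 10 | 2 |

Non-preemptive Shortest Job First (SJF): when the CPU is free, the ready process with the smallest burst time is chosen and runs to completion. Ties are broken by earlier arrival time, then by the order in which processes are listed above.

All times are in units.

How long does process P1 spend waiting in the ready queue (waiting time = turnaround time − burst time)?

Timeline: | P1 0-6 | P2 6-8 | P3 8-13 | P4 13-15 |
Completion: P1=6  P2=8  P3=13  P4=15
Turnaround (C−A): P1=6  P2=7  P3=7  P4=5
Waiting(P1) = turnaround − burst = 6 − 6 = 0

0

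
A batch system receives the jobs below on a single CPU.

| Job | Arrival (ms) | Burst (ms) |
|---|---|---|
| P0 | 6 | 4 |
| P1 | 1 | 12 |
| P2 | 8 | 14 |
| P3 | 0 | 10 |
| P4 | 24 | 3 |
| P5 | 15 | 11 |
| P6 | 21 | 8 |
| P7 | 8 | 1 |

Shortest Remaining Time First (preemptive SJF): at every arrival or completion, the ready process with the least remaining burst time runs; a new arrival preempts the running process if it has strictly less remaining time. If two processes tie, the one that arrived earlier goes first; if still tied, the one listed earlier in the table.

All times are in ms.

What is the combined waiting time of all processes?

93

Schedule: | P3 0-8 | P7 8-9 | P3 9-11 | P0 11-15 | P5 15-26 | P4 26-29 | P6 29-37 | P1 37-49 | P2 49-63 |
Completion: P0=15  P1=49  P2=63  P3=11  P4=29  P5=26  P6=37  P7=9
Turnaround (C−A): P0=9  P1=48  P2=55  P3=11  P4=5  P5=11  P6=16  P7=1
Waiting = turnaround − burst: P0=5, P1=36, P2=41, P3=1, P4=2, P5=0, P6=8, P7=0
Total waiting = 5 + 36 + 41 + 1 + 2 + 0 + 8 + 0 = 93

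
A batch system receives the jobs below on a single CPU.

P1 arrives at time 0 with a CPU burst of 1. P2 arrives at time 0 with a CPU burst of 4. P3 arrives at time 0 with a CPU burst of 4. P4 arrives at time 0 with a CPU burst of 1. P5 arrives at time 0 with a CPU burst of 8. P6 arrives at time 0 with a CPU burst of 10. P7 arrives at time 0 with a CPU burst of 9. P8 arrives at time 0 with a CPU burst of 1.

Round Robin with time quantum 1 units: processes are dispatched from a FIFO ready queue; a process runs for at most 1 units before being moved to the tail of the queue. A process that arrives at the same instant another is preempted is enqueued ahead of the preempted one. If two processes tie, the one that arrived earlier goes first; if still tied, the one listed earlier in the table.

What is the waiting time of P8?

7

Gantt: | P1 0-1 | P2 1-2 | P3 2-3 | P4 3-4 | P5 4-5 | P6 5-6 | P7 6-7 | P8 7-8 | P2 8-9 | P3 9-10 | P5 10-11 | P6 11-12 | P7 12-13 | P2 13-14 | P3 14-15 | P5 15-16 | P6 16-17 | P7 17-18 | P2 18-19 | P3 19-20 | P5 20-21 | P6 21-22 | P7 22-23 | P5 23-24 | P6 24-25 | P7 25-26 | P5 26-27 | P6 27-28 | P7 28-29 | P5 29-30 | P6 30-31 | P7 31-32 | P5 32-33 | P6 33-34 | P7 34-35 | P6 35-36 | P7 36-37 | P6 37-38 |
Completion: P1=1  P2=19  P3=20  P4=4  P5=33  P6=38  P7=37  P8=8
Turnaround (C−A): P1=1  P2=19  P3=20  P4=4  P5=33  P6=38  P7=37  P8=8
Waiting(P8) = turnaround − burst = 8 − 1 = 7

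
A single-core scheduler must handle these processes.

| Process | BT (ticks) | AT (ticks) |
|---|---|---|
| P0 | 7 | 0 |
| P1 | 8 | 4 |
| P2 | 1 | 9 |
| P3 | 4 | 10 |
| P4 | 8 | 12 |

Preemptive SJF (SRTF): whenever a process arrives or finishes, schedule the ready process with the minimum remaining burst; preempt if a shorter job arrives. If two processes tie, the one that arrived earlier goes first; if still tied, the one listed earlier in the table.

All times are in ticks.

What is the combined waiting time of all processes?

16

Timeline: | P0 0-7 | P1 7-9 | P2 9-10 | P3 10-14 | P1 14-20 | P4 20-28 |
Completion: P0=7  P1=20  P2=10  P3=14  P4=28
Waiting = turnaround − burst: P0=0, P1=8, P2=0, P3=0, P4=8
Total waiting = 0 + 8 + 0 + 0 + 8 = 16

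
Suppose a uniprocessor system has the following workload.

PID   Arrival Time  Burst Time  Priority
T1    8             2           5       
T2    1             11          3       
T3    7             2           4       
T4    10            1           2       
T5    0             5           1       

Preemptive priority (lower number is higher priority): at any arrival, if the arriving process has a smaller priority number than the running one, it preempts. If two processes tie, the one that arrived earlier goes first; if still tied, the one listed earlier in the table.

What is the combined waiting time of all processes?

Timeline: | T5 0-5 | T2 5-10 | T4 10-11 | T2 11-17 | T3 17-19 | T1 19-21 |
Completion: T1=21  T2=17  T3=19  T4=11  T5=5
Waiting = turnaround − burst: T1=11, T2=5, T3=10, T4=0, T5=0
Total waiting = 11 + 5 + 10 + 0 + 0 = 26

26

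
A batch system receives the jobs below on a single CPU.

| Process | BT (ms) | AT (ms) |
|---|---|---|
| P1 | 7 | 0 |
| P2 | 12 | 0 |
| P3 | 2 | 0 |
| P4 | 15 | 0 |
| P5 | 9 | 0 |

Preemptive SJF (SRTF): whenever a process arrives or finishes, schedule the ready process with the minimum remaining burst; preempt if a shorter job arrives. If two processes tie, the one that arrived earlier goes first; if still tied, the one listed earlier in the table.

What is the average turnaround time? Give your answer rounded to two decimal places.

Schedule: | P3 0-2 | P1 2-9 | P5 9-18 | P2 18-30 | P4 30-45 |
Completion: P1=9  P2=30  P3=2  P4=45  P5=18
Turnaround times: P1=9, P2=30, P3=2, P4=45, P5=18
Average turnaround = (9+30+2+45+18) / 5 = 104/5 = 20.80

20.80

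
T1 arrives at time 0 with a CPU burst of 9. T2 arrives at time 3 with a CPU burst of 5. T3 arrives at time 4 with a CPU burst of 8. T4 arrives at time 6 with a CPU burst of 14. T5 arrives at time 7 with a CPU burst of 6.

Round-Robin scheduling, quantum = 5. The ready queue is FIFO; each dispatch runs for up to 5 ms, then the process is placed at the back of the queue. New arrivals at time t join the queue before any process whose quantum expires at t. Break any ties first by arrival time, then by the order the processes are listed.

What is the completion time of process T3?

32

Timeline: | T1 0-5 | T2 5-10 | T3 10-15 | T1 15-19 | T4 19-24 | T5 24-29 | T3 29-32 | T4 32-37 | T5 37-38 | T4 38-42 |
Completion: T1=19  T2=10  T3=32  T4=42  T5=38
Turnaround (C−A): T1=19  T2=7  T3=28  T4=36  T5=31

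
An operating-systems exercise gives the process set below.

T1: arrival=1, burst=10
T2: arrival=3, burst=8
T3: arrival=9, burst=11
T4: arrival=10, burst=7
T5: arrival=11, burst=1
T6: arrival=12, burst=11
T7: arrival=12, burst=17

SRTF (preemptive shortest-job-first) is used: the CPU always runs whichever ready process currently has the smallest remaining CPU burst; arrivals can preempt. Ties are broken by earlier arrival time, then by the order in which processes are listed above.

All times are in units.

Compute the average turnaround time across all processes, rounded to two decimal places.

Schedule: | idle 0-1 | T1 1-11 | T5 11-12 | T4 12-19 | T2 19-27 | T3 27-38 | T6 38-49 | T7 49-66 |
Completion: T1=11  T2=27  T3=38  T4=19  T5=12  T6=49  T7=66
Turnaround (C−A): T1=10  T2=24  T3=29  T4=9  T5=1  T6=37  T7=54
Turnaround times: T1=10, T2=24, T3=29, T4=9, T5=1, T6=37, T7=54
Average turnaround = (10+24+29+9+1+37+54) / 7 = 164/7 = 23.43

23.43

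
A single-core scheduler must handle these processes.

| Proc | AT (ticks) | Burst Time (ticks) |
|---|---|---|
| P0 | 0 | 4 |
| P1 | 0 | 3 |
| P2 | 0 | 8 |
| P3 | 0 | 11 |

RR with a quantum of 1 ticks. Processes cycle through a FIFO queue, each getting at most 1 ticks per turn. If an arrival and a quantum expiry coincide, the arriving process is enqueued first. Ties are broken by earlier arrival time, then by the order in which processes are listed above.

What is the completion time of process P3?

26

Schedule: | P0 0-1 | P1 1-2 | P2 2-3 | P3 3-4 | P0 4-5 | P1 5-6 | P2 6-7 | P3 7-8 | P0 8-9 | P1 9-10 | P2 10-11 | P3 11-12 | P0 12-13 | P2 13-14 | P3 14-15 | P2 15-16 | P3 16-17 | P2 17-18 | P3 18-19 | P2 19-20 | P3 20-21 | P2 21-22 | P3 22-26 |
Completion: P0=13  P1=10  P2=22  P3=26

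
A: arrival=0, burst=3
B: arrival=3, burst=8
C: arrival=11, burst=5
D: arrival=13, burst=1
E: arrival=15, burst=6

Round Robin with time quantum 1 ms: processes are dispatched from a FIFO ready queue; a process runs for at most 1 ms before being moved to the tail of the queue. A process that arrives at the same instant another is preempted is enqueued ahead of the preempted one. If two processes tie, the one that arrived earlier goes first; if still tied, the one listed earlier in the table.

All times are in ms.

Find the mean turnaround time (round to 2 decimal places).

Timeline: | A 0-3 | B 3-11 | C 11-13 | D 13-14 | C 14-15 | E 15-16 | C 16-17 | E 17-18 | C 18-19 | E 19-23 |
Completion: A=3  B=11  C=19  D=14  E=23
Turnaround (C−A): A=3  B=8  C=8  D=1  E=8
Turnaround times: A=3, B=8, C=8, D=1, E=8
Average turnaround = (3+8+8+1+8) / 5 = 28/5 = 5.60

5.60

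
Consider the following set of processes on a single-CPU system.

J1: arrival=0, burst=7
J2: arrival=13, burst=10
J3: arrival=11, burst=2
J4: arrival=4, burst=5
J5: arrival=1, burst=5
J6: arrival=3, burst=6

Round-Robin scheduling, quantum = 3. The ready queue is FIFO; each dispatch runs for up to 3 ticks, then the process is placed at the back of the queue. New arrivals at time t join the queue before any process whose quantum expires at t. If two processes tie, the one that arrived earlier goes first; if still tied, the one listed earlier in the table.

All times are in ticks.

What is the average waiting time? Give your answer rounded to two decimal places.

13.00

Gantt: | J1 0-3 | J5 3-6 | J6 6-9 | J1 9-12 | J4 12-15 | J5 15-17 | J6 17-20 | J3 20-22 | J1 22-23 | J2 23-26 | J4 26-28 | J2 28-35 |
Completion: J1=23  J2=35  J3=22  J4=28  J5=17  J6=20
Turnaround (C−A): J1=23  J2=22  J3=11  J4=24  J5=16  J6=17
Waiting times: J1=16, J2=12, J3=9, J4=19, J5=11, J6=11
Average waiting = (16+12+9+19+11+11) / 6 = 78/6 = 13.00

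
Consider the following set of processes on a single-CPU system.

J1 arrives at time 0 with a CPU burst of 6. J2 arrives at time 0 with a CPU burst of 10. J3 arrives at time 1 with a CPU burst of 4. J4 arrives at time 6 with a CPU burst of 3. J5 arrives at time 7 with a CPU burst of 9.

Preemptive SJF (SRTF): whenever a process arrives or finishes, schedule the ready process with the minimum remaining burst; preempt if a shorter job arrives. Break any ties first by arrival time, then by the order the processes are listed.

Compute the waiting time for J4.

0

Timeline: | J1 0-1 | J3 1-5 | J1 5-6 | J4 6-9 | J1 9-13 | J5 13-22 | J2 22-32 |
Completion: J1=13  J2=32  J3=5  J4=9  J5=22
Turnaround (C−A): J1=13  J2=32  J3=4  J4=3  J5=15
Waiting(J4) = turnaround − burst = 3 − 3 = 0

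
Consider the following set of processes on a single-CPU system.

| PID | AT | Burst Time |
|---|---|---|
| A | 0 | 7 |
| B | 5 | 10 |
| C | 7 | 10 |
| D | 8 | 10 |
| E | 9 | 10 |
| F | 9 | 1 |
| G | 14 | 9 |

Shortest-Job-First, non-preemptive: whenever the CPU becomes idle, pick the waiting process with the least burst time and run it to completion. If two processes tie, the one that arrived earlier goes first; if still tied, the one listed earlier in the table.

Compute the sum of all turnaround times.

Schedule: | A 0-7 | B 7-17 | F 17-18 | G 18-27 | C 27-37 | D 37-47 | E 47-57 |
Completion: A=7  B=17  C=37  D=47  E=57  F=18  G=27
Turnaround (C−A): A=7  B=12  C=30  D=39  E=48  F=9  G=13
Turnaround = completion − arrival: A=7, B=12, C=30, D=39, E=48, F=9, G=13
Total turnaround = 7 + 12 + 30 + 39 + 48 + 9 + 13 = 158

158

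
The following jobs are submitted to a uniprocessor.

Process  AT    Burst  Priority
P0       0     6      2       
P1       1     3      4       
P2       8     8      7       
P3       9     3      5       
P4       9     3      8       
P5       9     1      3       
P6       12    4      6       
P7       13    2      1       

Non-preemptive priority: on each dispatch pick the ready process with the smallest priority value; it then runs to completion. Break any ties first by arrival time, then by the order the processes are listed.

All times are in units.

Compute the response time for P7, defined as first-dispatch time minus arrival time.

Schedule: | P0 0-6 | P1 6-9 | P5 9-10 | P3 10-13 | P7 13-15 | P6 15-19 | P2 19-27 | P4 27-30 |
Completion: P0=6  P1=9  P2=27  P3=13  P4=30  P5=10  P6=19  P7=15
Turnaround (C−A): P0=6  P1=8  P2=19  P3=4  P4=21  P5=1  P6=7  P7=2
Response(P7) = first start − arrival = 13 − 13 = 0

0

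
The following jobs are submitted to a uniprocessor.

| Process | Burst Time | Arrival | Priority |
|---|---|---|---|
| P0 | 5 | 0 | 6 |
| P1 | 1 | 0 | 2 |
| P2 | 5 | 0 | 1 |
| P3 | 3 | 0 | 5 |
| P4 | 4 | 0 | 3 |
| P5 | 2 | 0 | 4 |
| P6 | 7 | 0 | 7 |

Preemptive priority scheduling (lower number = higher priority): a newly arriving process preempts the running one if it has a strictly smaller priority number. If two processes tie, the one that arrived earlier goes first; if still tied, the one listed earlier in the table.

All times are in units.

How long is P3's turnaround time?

15

Gantt: | P2 0-5 | P1 5-6 | P4 6-10 | P5 10-12 | P3 12-15 | P0 15-20 | P6 20-27 |
Completion: P0=20  P1=6  P2=5  P3=15  P4=10  P5=12  P6=27
Turnaround (C−A): P0=20  P1=6  P2=5  P3=15  P4=10  P5=12  P6=27
Turnaround(P3) = completion − arrival = 15 − 0 = 15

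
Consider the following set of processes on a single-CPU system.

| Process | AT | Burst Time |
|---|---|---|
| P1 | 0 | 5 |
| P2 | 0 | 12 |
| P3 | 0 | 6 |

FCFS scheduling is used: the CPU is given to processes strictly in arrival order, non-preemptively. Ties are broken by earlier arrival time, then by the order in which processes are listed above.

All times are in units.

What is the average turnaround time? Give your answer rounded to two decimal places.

15.00

Gantt: | P1 0-5 | P2 5-17 | P3 17-23 |
Completion: P1=5  P2=17  P3=23
Turnaround (C−A): P1=5  P2=17  P3=23
Turnaround times: P1=5, P2=17, P3=23
Average turnaround = (5+17+23) / 3 = 45/3 = 15.00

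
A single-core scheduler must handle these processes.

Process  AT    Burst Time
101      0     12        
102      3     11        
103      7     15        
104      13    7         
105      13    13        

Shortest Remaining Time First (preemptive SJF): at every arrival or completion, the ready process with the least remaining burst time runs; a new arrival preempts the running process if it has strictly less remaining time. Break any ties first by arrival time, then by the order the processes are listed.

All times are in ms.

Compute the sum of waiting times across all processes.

69

Gantt: | 101 0-12 | 102 12-13 | 104 13-20 | 102 20-30 | 105 30-43 | 103 43-58 |
Completion: 101=12  102=30  103=58  104=20  105=43
Waiting = turnaround − burst: 101=0, 102=16, 103=36, 104=0, 105=17
Total waiting = 0 + 16 + 36 + 0 + 17 = 69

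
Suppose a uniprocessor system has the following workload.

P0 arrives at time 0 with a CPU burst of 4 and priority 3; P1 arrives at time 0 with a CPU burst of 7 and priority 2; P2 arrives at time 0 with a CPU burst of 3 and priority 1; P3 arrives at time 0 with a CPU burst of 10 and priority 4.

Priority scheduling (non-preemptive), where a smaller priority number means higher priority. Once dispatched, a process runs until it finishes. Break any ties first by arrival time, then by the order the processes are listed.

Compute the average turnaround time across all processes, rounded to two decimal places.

12.75

Gantt: | P2 0-3 | P1 3-10 | P0 10-14 | P3 14-24 |
Completion: P0=14  P1=10  P2=3  P3=24
Turnaround times: P0=14, P1=10, P2=3, P3=24
Average turnaround = (14+10+3+24) / 4 = 51/4 = 12.75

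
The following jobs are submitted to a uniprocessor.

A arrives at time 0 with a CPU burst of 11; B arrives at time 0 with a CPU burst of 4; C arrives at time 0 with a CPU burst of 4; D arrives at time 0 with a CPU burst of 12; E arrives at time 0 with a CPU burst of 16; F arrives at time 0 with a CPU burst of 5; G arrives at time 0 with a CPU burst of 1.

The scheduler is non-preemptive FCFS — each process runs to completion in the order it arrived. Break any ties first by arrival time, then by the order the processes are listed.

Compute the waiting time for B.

11

Schedule: | A 0-11 | B 11-15 | C 15-19 | D 19-31 | E 31-47 | F 47-52 | G 52-53 |
Completion: A=11  B=15  C=19  D=31  E=47  F=52  G=53
Waiting(B) = turnaround − burst = 15 − 4 = 11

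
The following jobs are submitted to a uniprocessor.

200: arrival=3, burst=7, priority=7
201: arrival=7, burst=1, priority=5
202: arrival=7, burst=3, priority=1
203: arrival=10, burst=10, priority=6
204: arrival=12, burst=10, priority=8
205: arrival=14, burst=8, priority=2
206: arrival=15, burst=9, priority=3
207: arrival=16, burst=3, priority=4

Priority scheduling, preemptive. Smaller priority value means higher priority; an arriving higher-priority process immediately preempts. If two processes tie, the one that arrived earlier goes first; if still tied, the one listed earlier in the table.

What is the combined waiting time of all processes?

112

Timeline: | idle 0-3 | 200 3-7 | 202 7-10 | 201 10-11 | 203 11-14 | 205 14-22 | 206 22-31 | 207 31-34 | 203 34-41 | 200 41-44 | 204 44-54 |
Completion: 200=44  201=11  202=10  203=41  204=54  205=22  206=31  207=34
Turnaround (C−A): 200=41  201=4  202=3  203=31  204=42  205=8  206=16  207=18
Waiting = turnaround − burst: 200=34, 201=3, 202=0, 203=21, 204=32, 205=0, 206=7, 207=15
Total waiting = 34 + 3 + 0 + 21 + 32 + 0 + 7 + 15 = 112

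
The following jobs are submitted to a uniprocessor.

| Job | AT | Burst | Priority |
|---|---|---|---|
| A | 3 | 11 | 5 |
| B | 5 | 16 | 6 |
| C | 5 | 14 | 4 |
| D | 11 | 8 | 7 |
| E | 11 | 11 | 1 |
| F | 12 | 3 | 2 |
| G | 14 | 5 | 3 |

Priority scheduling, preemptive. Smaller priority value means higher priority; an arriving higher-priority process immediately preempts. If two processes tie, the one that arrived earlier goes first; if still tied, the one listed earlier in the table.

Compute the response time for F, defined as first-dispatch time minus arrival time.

Schedule: | idle 0-3 | A 3-5 | C 5-11 | E 11-22 | F 22-25 | G 25-30 | C 30-38 | A 38-47 | B 47-63 | D 63-71 |
Completion: A=47  B=63  C=38  D=71  E=22  F=25  G=30
Turnaround (C−A): A=44  B=58  C=33  D=60  E=11  F=13  G=16
Response(F) = first start − arrival = 22 − 12 = 10

10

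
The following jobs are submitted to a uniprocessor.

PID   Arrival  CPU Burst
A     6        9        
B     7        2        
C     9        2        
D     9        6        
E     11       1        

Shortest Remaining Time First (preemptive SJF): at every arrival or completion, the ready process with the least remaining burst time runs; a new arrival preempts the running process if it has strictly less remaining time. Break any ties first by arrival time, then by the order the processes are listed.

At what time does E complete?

12

Timeline: | idle 0-6 | A 6-7 | B 7-9 | C 9-11 | E 11-12 | D 12-18 | A 18-26 |
Completion: A=26  B=9  C=11  D=18  E=12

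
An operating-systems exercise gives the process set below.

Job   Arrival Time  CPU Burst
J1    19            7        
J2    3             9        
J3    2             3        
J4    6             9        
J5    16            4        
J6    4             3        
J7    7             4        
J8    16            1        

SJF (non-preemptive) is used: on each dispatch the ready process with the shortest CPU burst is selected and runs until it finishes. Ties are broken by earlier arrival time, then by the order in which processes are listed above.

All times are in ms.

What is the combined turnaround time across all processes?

Gantt: | idle 0-2 | J3 2-5 | J6 5-8 | J7 8-12 | J2 12-21 | J8 21-22 | J5 22-26 | J1 26-33 | J4 33-42 |
Completion: J1=33  J2=21  J3=5  J4=42  J5=26  J6=8  J7=12  J8=22
Turnaround (C−A): J1=14  J2=18  J3=3  J4=36  J5=10  J6=4  J7=5  J8=6
Turnaround = completion − arrival: J1=14, J2=18, J3=3, J4=36, J5=10, J6=4, J7=5, J8=6
Total turnaround = 14 + 18 + 3 + 36 + 10 + 4 + 5 + 6 = 96

96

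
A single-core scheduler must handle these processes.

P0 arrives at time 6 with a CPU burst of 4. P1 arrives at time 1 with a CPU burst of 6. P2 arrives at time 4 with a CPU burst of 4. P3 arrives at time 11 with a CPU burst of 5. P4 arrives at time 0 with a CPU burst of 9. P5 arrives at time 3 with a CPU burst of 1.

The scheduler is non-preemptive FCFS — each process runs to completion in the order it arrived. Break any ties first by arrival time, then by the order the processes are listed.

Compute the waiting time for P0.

Timeline: | P4 0-9 | P1 9-15 | P5 15-16 | P2 16-20 | P0 20-24 | P3 24-29 |
Completion: P0=24  P1=15  P2=20  P3=29  P4=9  P5=16
Turnaround (C−A): P0=18  P1=14  P2=16  P3=18  P4=9  P5=13
Waiting(P0) = turnaround − burst = 18 − 4 = 14

14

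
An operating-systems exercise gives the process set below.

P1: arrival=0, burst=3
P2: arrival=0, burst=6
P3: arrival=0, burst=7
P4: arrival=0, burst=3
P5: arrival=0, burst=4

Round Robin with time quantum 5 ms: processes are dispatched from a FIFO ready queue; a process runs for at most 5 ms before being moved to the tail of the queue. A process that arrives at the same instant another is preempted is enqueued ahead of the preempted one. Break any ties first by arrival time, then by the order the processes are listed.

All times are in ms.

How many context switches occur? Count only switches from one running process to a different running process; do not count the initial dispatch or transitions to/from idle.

Timeline: | P1 0-3 | P2 3-8 | P3 8-13 | P4 13-16 | P5 16-20 | P2 20-21 | P3 21-23 |
Completion: P1=3  P2=21  P3=23  P4=16  P5=20
Turnaround (C−A): P1=3  P2=21  P3=23  P4=16  P5=20

6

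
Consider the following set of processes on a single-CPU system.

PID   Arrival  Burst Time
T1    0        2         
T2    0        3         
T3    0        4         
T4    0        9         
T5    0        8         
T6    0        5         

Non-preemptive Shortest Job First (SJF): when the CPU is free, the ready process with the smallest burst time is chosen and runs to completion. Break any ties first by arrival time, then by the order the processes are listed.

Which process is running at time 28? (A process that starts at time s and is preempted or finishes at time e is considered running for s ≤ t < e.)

Timeline: | T1 0-2 | T2 2-5 | T3 5-9 | T6 9-14 | T5 14-22 | T4 22-31 |
Completion: T1=2  T2=5  T3=9  T4=31  T5=22  T6=14
Turnaround (C−A): T1=2  T2=5  T3=9  T4=31  T5=22  T6=14

T4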